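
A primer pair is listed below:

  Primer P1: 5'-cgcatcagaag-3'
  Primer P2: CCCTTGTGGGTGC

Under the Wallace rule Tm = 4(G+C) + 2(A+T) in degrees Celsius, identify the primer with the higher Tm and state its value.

Primer P1: A+T=5, G+C=6 → Tm = 2(5)+4(6) = 34°C
Primer P2: A+T=4, G+C=9 → Tm = 2(4)+4(9) = 44°C
34°C vs 44°C → primer P2 is higher.

Primer P2, 44°C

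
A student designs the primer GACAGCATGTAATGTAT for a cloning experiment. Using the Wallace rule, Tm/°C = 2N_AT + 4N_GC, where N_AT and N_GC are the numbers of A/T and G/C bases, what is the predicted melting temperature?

Counting bases: A=6, C=2, T=5, G=4
A+T = 11, G+C = 6
Tm = 2(11) + 4(6) = 22 + 24 = 46°C

46°C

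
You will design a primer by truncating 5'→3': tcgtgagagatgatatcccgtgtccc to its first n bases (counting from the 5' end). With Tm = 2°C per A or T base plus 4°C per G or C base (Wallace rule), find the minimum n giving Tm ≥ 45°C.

n = 17

First 16 bases: TCGTGAGAGATGATAT → Tm = 44°C (< 45°C)
First 17 bases: TCGTGAGAGATGATATC → Tm = 48°C (≥ 45°C)
Each additional base adds 2°C (A/T) or 4°C (G/C), so Tm is non-decreasing in n; n = 17 is the first length to reach 45°C.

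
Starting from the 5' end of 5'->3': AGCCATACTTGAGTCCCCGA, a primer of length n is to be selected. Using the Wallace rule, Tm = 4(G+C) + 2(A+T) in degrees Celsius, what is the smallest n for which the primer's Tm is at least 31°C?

n = 11

First 10 bases: AGCCATACTT → Tm = 28°C (< 31°C)
First 11 bases: AGCCATACTTG → Tm = 32°C (≥ 31°C)
Since every base adds ≥2°C, Tm only increases with n, so the threshold is first crossed at n = 11.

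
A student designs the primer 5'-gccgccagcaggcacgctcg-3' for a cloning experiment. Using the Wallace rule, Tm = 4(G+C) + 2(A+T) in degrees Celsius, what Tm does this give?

72°C

Counting bases: C=9, G=7, T=1, A=3
A+T = 4, G+C = 16
Tm = 2(4) + 4(16) = 8 + 64 = 72°C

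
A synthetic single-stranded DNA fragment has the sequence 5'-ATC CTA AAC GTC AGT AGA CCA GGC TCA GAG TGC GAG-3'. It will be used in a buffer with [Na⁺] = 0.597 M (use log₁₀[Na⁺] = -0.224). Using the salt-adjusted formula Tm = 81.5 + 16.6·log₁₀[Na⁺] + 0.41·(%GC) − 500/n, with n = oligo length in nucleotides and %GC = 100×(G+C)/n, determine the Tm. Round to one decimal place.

Length n = 36. Counting bases: C=9, G=10, A=11, T=6
G+C = 19, so %GC = 19/36 × 100 = 52.778%
Salt term: 16.6 × (-0.224) = -3.718
GC term: 0.41 × 52.778 = 21.639; length term: −500/36 = −13.889
Tm = 81.5 + (-3.718) + 21.639 − 13.889 = 85.532 → 85.5°C

85.5°C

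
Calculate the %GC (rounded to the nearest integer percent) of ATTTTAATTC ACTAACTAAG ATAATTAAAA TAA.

A=17, C=3, G=1, T=12
G+C = 1 + 3 = 4 out of 33 bases
%GC = 4/33 × 100 = 12.12% ≈ 12%

12%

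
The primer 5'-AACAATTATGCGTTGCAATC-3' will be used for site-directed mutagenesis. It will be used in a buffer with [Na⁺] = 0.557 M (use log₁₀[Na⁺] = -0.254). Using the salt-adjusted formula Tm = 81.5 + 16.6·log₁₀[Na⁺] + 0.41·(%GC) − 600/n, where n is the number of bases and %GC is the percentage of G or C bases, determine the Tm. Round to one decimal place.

61.6°C

Length n = 20. Counting bases: C=4, G=3, T=6, A=7
G+C = 7, so %GC = 7/20 × 100 = 35%
Salt term: 16.6 × (-0.254) = -4.216
GC term: 0.41 × 35 = 14.35; length term: −600/20 = −30
Tm = 81.5 + (-4.216) + 14.35 − 30 = 61.634 → 61.6°C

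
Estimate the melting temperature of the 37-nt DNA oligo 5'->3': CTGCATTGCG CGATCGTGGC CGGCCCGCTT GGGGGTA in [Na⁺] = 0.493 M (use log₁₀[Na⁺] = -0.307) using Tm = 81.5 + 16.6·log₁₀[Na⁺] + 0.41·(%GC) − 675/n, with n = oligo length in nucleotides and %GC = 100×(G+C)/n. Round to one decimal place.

87.0°C

Length n = 37. Counting bases: A=3, C=11, T=8, G=15
G+C = 26, so %GC = 26/37 × 100 = 70.27%
Salt term: 16.6 × (-0.307) = -5.096
GC term: 0.41 × 70.27 = 28.811; length term: −675/37 = −18.243
Tm = 81.5 + (-5.096) + 28.811 − 18.243 = 86.972 → 87.0°C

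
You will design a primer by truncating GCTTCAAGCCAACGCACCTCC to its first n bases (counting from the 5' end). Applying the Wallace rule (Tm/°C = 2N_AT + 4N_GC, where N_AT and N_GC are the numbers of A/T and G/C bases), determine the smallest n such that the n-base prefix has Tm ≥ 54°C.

n = 17

First 16 bases: GCTTCAAGCCAACGCA → Tm = 50°C (< 54°C)
First 17 bases: GCTTCAAGCCAACGCAC → Tm = 54°C (≥ 54°C)
Each additional base adds 2°C (A/T) or 4°C (G/C), so Tm is non-decreasing in n; n = 17 is the first length to reach 54°C.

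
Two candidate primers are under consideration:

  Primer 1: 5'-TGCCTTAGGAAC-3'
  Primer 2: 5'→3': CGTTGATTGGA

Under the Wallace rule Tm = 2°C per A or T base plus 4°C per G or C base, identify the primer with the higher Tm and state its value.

Primer 1: A+T=6, G+C=6 → Tm = 2(6)+4(6) = 36°C
Primer 2: A+T=6, G+C=5 → Tm = 2(6)+4(5) = 32°C
36°C vs 32°C → primer 1 is higher.

Primer 1, 36°C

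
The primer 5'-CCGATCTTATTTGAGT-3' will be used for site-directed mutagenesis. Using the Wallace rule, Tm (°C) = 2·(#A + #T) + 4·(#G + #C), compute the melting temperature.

Base counts: G=3, T=7, C=3, A=3
So N_AT = 10 and N_GC = 6.
Tm = 4·6 + 2·10 = 24 + 20 = 44°C

44°C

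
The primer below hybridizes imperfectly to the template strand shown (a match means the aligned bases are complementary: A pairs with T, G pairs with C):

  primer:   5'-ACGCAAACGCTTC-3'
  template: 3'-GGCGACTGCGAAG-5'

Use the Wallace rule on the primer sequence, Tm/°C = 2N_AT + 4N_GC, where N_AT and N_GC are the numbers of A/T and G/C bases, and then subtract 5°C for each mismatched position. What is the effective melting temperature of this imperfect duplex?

25°C

Primer base counts: A=4, T=2, G=2, C=5 → A+T=6, G+C=7
Perfect-match Tm = 2(6) + 4(7) = 12 + 28 = 40°C
Mismatches (positions where the bases are not complementary): 3 (at positions 1, 5, 6)
Effective Tm = 40 − 3×5 = 40 − 15 = 25°C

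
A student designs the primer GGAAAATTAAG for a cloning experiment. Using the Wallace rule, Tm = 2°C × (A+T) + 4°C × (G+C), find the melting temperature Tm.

28°C

Base counts: C=0, A=6, T=2, G=3
A+T = 8, G+C = 3
Tm = 2×8 + 4×3 = 28°C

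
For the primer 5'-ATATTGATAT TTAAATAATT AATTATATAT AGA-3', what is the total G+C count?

2

Scanning the sequence gives T=15, G=2, A=16, C=0.
Total G or C: 2 + 0 = 2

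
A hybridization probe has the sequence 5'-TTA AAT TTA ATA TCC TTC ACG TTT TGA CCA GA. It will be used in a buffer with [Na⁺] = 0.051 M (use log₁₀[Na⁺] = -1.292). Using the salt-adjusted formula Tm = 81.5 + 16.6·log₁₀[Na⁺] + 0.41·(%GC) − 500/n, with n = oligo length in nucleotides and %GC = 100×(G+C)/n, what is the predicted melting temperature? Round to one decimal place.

56.0°C

Length n = 32. Counting bases: A=10, T=13, G=3, C=6
G+C = 9, so %GC = 9/32 × 100 = 28.125%
Salt term: 16.6 × (-1.292) = -21.447
GC term: 0.41 × 28.125 = 11.531; length term: −500/32 = −15.625
Tm = 81.5 + (-21.447) + 11.531 − 15.625 = 55.959 → 56.0°C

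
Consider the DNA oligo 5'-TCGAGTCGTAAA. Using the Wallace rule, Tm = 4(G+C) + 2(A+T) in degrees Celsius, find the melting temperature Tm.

Base counts: A=4, C=2, T=3, G=3
A+T = 7, G+C = 5
Tm = 2×7 + 4×5 = 34°C

34°C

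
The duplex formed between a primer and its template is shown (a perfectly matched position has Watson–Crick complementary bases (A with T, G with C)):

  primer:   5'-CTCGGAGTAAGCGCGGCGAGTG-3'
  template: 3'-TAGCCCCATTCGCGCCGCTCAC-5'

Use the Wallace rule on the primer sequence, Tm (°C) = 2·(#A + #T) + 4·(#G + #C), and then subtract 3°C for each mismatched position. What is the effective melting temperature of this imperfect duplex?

Primer base counts: A=4, T=3, G=10, C=5 → A+T=7, G+C=15
Perfect-match Tm = 2(7) + 4(15) = 14 + 60 = 74°C
Mismatches (positions where the bases are not complementary): 2 (at positions 1, 6)
Effective Tm = 74 − 2×3 = 74 − 6 = 68°C

68°C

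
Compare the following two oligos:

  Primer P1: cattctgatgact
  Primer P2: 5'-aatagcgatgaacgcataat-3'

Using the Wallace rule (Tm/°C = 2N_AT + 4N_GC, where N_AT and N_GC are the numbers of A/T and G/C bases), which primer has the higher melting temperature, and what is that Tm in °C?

Primer P1: A+T=8, G+C=5 → Tm = 2(8)+4(5) = 36°C
Primer P2: A+T=13, G+C=7 → Tm = 2(13)+4(7) = 54°C
36°C vs 54°C → primer P2 is higher.

Primer P2, 54°C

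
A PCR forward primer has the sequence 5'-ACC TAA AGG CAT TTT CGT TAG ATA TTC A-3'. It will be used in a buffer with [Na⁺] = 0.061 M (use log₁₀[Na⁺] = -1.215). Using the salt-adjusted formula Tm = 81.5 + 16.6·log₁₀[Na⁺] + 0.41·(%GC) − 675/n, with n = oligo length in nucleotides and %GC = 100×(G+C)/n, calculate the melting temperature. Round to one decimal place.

Length n = 28. Base counts: G=4, A=9, C=5, T=10
G+C = 9, so %GC = 9/28 × 100 = 32.143%
Salt term: 16.6 × (-1.215) = -20.169
GC term: 0.41 × 32.143 = 13.179; length term: −675/28 = −24.107
Tm = 81.5 + (-20.169) + 13.179 − 24.107 = 50.403 → 50.4°C

50.4°C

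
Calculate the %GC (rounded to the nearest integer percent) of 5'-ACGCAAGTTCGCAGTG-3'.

Counting bases: T=3, A=4, G=5, C=4
G+C = 5 + 4 = 9 out of 16 bases
%GC = 9/16 × 100 = 56.25% ≈ 56%

56%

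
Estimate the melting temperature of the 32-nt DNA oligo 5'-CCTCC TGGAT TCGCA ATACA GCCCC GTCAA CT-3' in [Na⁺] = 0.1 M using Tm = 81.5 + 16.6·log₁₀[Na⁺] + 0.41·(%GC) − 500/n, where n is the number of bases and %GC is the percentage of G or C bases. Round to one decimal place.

72.3°C

Length n = 32. Scanning the sequence gives C=13, A=7, G=5, T=7.
G+C = 18, so %GC = 18/32 × 100 = 56.25%
Salt term: 16.6 × (-1) = -16.6
GC term: 0.41 × 56.25 = 23.062; length term: −500/32 = −15.625
Tm = 81.5 + (-16.6) + 23.062 − 15.625 = 72.337 → 72.3°C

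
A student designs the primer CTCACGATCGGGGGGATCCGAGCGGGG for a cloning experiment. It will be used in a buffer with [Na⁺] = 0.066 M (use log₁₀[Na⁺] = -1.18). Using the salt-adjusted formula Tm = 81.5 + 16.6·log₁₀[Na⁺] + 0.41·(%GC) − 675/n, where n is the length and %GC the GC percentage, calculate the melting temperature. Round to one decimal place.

Length n = 27. Base counts: G=13, T=3, C=7, A=4
G+C = 20, so %GC = 20/27 × 100 = 74.074%
Salt term: 16.6 × (-1.18) = -19.588
GC term: 0.41 × 74.074 = 30.37; length term: −675/27 = −25
Tm = 81.5 + (-19.588) + 30.37 − 25 = 67.282 → 67.3°C

67.3°C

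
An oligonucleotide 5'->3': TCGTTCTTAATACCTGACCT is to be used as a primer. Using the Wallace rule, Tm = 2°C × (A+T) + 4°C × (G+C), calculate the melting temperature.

56°C

Base counts: C=6, G=2, A=4, T=8
AT pairs contribute 12, GC pairs contribute 8.
Tm = 2(12) + 4(8) = 24 + 32 = 56°C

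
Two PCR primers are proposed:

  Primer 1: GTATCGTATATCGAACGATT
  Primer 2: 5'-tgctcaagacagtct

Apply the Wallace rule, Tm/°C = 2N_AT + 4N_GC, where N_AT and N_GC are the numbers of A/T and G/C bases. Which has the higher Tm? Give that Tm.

Primer 1: A+T=13, G+C=7 → Tm = 2(13)+4(7) = 54°C
Primer 2: A+T=8, G+C=7 → Tm = 2(8)+4(7) = 44°C
54°C vs 44°C → primer 1 is higher.

Primer 1, 54°C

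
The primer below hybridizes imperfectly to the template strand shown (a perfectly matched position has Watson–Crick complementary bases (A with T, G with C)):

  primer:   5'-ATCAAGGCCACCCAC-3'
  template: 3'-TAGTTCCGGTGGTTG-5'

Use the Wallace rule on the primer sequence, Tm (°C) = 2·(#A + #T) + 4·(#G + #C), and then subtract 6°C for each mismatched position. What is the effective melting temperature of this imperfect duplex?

Primer base counts: A=5, T=1, G=2, C=7 → A+T=6, G+C=9
Perfect-match Tm = 2(6) + 4(9) = 12 + 36 = 48°C
Mismatches (positions where the bases are not complementary): 1 (at position 13)
Effective Tm = 48 − 1×6 = 48 − 6 = 42°C

42°C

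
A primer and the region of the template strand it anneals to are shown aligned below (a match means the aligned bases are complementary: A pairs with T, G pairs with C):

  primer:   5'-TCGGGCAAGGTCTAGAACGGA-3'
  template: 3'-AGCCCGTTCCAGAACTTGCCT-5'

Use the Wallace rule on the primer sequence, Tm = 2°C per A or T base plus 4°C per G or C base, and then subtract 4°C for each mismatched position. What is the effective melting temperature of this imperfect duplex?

Primer base counts: A=6, T=3, G=8, C=4 → A+T=9, G+C=12
Perfect-match Tm = 2(9) + 4(12) = 18 + 48 = 66°C
Mismatches (positions where the bases are not complementary): 1 (at position 14)
Effective Tm = 66 − 1×4 = 66 − 4 = 62°C

62°C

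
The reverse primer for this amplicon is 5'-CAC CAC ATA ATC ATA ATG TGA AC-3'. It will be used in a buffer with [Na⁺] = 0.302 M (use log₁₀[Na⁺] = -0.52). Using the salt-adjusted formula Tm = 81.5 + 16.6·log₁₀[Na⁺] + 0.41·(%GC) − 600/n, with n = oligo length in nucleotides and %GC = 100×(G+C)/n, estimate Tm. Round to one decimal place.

61.0°C

Length n = 23. Scanning the sequence gives G=2, T=5, A=10, C=6.
G+C = 8, so %GC = 8/23 × 100 = 34.783%
Salt term: 16.6 × (-0.52) = -8.632
GC term: 0.41 × 34.783 = 14.261; length term: −600/23 = −26.087
Tm = 81.5 + (-8.632) + 14.261 − 26.087 = 61.042 → 61.0°C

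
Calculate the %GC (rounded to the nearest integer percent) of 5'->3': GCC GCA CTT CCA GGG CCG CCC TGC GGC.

Base counts: G=9, C=13, A=2, T=3
G+C = 9 + 13 = 22 out of 27 bases
%GC = 22/27 × 100 = 81.48% ≈ 81%

81%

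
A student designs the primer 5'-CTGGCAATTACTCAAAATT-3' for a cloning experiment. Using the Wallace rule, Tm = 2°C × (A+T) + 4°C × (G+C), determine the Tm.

Base counts: A=7, T=6, G=2, C=4
So N_AT = 13 and N_GC = 6.
Tm = 2(13) + 4(6) = 26 + 24 = 50°C

50°C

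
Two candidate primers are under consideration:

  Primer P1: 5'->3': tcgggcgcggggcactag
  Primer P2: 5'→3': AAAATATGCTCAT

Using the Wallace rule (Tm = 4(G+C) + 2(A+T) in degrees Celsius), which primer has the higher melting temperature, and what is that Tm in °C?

Primer P1: A+T=4, G+C=14 → Tm = 2(4)+4(14) = 64°C
Primer P2: A+T=10, G+C=3 → Tm = 2(10)+4(3) = 32°C
64°C vs 32°C → primer P1 is higher.

Primer P1, 64°C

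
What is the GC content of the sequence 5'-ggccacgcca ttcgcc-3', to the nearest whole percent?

75%

G=4, A=2, T=2, C=8
G+C = 4 + 8 = 12 out of 16 bases
%GC = 12/16 × 100 = 75% ≈ 75%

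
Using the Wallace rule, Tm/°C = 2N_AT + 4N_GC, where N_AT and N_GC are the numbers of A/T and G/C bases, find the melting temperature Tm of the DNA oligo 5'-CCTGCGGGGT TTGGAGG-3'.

C=3, T=4, G=9, A=1
AT pairs contribute 5, GC pairs contribute 12.
Tm = 2(5) + 4(12) = 10 + 48 = 58°C

58°C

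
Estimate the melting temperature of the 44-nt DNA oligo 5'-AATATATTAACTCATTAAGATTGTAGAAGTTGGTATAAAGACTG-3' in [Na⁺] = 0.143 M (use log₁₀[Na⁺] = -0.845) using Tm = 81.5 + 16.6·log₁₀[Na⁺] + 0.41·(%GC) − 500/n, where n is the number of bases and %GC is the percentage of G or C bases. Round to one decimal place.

Length n = 44. Scanning the sequence gives A=18, G=8, T=15, C=3.
G+C = 11, so %GC = 11/44 × 100 = 25%
Salt term: 16.6 × (-0.845) = -14.027
GC term: 0.41 × 25 = 10.25; length term: −500/44 = −11.364
Tm = 81.5 + (-14.027) + 10.25 − 11.364 = 66.359 → 66.4°C

66.4°C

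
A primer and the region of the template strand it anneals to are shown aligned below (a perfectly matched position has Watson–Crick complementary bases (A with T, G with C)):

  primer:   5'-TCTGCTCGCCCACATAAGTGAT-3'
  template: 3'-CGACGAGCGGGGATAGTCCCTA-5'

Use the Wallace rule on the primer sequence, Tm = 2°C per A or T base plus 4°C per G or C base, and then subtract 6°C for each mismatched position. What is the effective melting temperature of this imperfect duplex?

36°C

Primer base counts: A=5, T=6, G=4, C=7 → A+T=11, G+C=11
Perfect-match Tm = 2(11) + 4(11) = 22 + 44 = 66°C
Mismatches (positions where the bases are not complementary): 5 (at positions 1, 12, 13, 16, 19)
Effective Tm = 66 − 5×6 = 66 − 30 = 36°C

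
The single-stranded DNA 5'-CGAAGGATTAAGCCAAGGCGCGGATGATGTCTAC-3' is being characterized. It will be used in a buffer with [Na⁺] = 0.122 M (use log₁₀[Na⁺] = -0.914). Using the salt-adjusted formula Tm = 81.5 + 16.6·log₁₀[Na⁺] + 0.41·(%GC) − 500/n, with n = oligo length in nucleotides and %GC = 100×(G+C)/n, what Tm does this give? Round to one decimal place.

Length n = 34. Scanning the sequence gives G=11, T=6, C=7, A=10.
G+C = 18, so %GC = 18/34 × 100 = 52.941%
Salt term: 16.6 × (-0.914) = -15.172
GC term: 0.41 × 52.941 = 21.706; length term: −500/34 = −14.706
Tm = 81.5 + (-15.172) + 21.706 − 14.706 = 73.328 → 73.3°C

73.3°C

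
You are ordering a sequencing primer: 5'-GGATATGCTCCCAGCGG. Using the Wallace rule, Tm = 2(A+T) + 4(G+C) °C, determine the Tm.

56°C

Base counts: T=3, G=6, C=5, A=3
AT pairs contribute 6, GC pairs contribute 11.
Tm = 4·11 + 2·6 = 44 + 12 = 56°C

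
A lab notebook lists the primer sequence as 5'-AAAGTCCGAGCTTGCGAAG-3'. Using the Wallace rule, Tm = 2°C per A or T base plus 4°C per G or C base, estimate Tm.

58°C

Base counts: G=6, C=4, T=3, A=6
AT pairs contribute 9, GC pairs contribute 10.
Tm = 4·10 + 2·9 = 40 + 18 = 58°C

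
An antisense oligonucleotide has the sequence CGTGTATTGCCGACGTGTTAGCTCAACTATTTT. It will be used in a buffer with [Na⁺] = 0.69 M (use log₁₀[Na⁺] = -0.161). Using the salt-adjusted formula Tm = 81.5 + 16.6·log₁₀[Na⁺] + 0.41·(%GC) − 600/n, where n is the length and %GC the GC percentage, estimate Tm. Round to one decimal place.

78.0°C

Length n = 33. Scanning the sequence gives A=6, T=13, C=7, G=7.
G+C = 14, so %GC = 14/33 × 100 = 42.424%
Salt term: 16.6 × (-0.161) = -2.673
GC term: 0.41 × 42.424 = 17.394; length term: −600/33 = −18.182
Tm = 81.5 + (-2.673) + 17.394 − 18.182 = 78.039 → 78.0°C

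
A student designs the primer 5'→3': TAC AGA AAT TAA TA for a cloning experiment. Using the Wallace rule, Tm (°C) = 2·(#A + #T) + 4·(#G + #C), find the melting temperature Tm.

32°C

A=8, T=4, G=1, C=1
A+T = 12, G+C = 2
Tm = 2(12) + 4(2) = 24 + 8 = 32°C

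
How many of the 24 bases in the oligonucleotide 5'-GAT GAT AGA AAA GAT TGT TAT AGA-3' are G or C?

6

Scanning the sequence gives C=0, G=6, A=11, T=7.
G+C = 6 + 0 = 6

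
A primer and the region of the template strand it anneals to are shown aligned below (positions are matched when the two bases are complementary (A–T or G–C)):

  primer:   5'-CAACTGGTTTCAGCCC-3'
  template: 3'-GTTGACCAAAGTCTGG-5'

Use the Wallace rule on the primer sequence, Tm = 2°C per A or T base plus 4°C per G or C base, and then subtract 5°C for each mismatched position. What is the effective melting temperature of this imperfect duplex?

45°C

Primer base counts: A=3, T=4, G=3, C=6 → A+T=7, G+C=9
Perfect-match Tm = 2(7) + 4(9) = 14 + 36 = 50°C
Mismatches (positions where the bases are not complementary): 1 (at position 14)
Effective Tm = 50 − 1×5 = 50 − 5 = 45°C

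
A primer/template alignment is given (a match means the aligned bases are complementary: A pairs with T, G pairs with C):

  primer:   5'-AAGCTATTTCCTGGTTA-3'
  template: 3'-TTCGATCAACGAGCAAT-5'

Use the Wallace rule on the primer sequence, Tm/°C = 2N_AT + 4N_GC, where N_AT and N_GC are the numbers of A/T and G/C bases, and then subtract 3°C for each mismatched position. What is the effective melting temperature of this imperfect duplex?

Primer base counts: A=4, T=7, G=3, C=3 → A+T=11, G+C=6
Perfect-match Tm = 2(11) + 4(6) = 22 + 24 = 46°C
Mismatches (positions where the bases are not complementary): 3 (at positions 7, 10, 13)
Effective Tm = 46 − 3×3 = 46 − 9 = 37°C

37°C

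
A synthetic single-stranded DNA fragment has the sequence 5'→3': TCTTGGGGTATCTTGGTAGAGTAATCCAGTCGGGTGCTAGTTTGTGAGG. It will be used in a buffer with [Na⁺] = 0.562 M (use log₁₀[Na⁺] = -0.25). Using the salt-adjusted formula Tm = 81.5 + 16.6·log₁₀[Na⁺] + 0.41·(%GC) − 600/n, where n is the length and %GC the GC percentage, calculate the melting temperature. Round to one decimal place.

85.2°C

Length n = 49. Base counts: T=17, C=6, G=18, A=8
G+C = 24, so %GC = 24/49 × 100 = 48.98%
Salt term: 16.6 × (-0.25) = -4.15
GC term: 0.41 × 48.98 = 20.082; length term: −600/49 = −12.245
Tm = 81.5 + (-4.15) + 20.082 − 12.245 = 85.187 → 85.2°C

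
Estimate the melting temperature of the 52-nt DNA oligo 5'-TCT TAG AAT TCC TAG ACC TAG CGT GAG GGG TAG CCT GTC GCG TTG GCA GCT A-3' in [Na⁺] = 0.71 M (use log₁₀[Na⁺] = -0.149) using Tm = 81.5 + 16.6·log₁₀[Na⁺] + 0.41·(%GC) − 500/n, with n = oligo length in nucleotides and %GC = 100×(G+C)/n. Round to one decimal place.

91.5°C

Length n = 52. Scanning the sequence gives A=10, G=16, T=14, C=12.
G+C = 28, so %GC = 28/52 × 100 = 53.846%
Salt term: 16.6 × (-0.149) = -2.473
GC term: 0.41 × 53.846 = 22.077; length term: −500/52 = −9.615
Tm = 81.5 + (-2.473) + 22.077 − 9.615 = 91.489 → 91.5°C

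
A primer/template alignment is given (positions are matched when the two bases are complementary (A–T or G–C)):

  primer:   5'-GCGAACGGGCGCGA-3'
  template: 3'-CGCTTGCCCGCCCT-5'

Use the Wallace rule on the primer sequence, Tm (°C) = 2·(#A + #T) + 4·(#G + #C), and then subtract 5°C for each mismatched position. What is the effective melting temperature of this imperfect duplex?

45°C

Primer base counts: A=3, T=0, G=7, C=4 → A+T=3, G+C=11
Perfect-match Tm = 2(3) + 4(11) = 6 + 44 = 50°C
Mismatches (positions where the bases are not complementary): 1 (at position 12)
Effective Tm = 50 − 1×5 = 50 − 5 = 45°C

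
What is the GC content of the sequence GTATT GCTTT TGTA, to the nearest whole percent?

Counting bases: G=3, C=1, A=2, T=8
G+C = 3 + 1 = 4 out of 14 bases
%GC = 4/14 × 100 = 28.57% ≈ 29%

29%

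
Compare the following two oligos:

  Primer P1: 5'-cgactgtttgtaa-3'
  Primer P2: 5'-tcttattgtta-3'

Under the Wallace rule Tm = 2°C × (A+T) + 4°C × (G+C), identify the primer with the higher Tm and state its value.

Primer P1: A+T=8, G+C=5 → Tm = 2(8)+4(5) = 36°C
Primer P2: A+T=9, G+C=2 → Tm = 2(9)+4(2) = 26°C
36°C vs 26°C → primer P1 is higher.

Primer P1, 36°C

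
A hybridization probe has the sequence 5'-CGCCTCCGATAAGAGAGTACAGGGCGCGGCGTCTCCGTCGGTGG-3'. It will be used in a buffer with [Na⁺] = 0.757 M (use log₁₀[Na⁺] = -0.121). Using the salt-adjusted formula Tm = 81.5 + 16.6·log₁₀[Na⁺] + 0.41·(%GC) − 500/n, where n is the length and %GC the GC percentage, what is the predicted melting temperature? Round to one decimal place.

Length n = 44. Base counts: C=13, T=7, A=7, G=17
G+C = 30, so %GC = 30/44 × 100 = 68.182%
Salt term: 16.6 × (-0.121) = -2.009
GC term: 0.41 × 68.182 = 27.955; length term: −500/44 = −11.364
Tm = 81.5 + (-2.009) + 27.955 − 11.364 = 96.082 → 96.1°C

96.1°C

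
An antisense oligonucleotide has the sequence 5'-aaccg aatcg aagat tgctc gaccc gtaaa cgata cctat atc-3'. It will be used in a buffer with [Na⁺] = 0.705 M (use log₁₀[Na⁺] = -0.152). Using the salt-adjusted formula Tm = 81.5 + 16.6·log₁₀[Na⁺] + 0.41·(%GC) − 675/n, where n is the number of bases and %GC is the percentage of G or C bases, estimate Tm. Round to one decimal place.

Length n = 43. G=7, T=9, A=15, C=12
G+C = 19, so %GC = 19/43 × 100 = 44.186%
Salt term: 16.6 × (-0.152) = -2.523
GC term: 0.41 × 44.186 = 18.116; length term: −675/43 = −15.698
Tm = 81.5 + (-2.523) + 18.116 − 15.698 = 81.395 → 81.4°C

81.4°C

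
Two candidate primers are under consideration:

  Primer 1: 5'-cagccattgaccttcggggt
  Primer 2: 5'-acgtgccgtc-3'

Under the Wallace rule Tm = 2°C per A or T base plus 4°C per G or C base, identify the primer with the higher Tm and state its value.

Primer 1, 64°C

Primer 1: A+T=8, G+C=12 → Tm = 2(8)+4(12) = 64°C
Primer 2: A+T=3, G+C=7 → Tm = 2(3)+4(7) = 34°C
64°C vs 34°C → primer 1 is higher.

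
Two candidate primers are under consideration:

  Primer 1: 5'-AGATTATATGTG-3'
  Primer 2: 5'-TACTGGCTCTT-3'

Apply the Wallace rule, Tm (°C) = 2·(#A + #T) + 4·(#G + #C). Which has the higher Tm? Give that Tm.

Primer 2, 32°C

Primer 1: A+T=9, G+C=3 → Tm = 2(9)+4(3) = 30°C
Primer 2: A+T=6, G+C=5 → Tm = 2(6)+4(5) = 32°C
30°C vs 32°C → primer 2 is higher.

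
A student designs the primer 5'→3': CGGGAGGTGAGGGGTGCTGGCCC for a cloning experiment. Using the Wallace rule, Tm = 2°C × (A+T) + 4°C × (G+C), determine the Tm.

82°C

C=5, A=2, T=3, G=13
So N_AT = 5 and N_GC = 18.
Tm = 4·18 + 2·5 = 72 + 10 = 82°C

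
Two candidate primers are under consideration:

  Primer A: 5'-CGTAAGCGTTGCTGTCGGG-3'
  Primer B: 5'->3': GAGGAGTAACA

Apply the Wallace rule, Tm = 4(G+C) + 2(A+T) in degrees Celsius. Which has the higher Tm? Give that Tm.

Primer A: A+T=7, G+C=12 → Tm = 2(7)+4(12) = 62°C
Primer B: A+T=6, G+C=5 → Tm = 2(6)+4(5) = 32°C
62°C vs 32°C → primer A is higher.

Primer A, 62°C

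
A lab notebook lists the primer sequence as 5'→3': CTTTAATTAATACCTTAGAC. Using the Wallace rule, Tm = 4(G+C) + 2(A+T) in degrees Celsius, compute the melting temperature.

Scanning the sequence gives A=7, G=1, T=8, C=4.
AT pairs contribute 15, GC pairs contribute 5.
Tm = 2×15 + 4×5 = 50°C

50°C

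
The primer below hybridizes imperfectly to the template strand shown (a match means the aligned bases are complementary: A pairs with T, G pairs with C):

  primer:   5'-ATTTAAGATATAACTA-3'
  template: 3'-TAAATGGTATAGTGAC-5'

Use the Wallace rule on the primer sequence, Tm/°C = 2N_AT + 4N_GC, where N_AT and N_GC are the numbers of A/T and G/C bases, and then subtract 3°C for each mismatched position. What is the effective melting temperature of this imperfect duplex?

24°C

Primer base counts: A=8, T=6, G=1, C=1 → A+T=14, G+C=2
Perfect-match Tm = 2(14) + 4(2) = 28 + 8 = 36°C
Mismatches (positions where the bases are not complementary): 4 (at positions 6, 7, 12, 16)
Effective Tm = 36 − 4×3 = 36 − 12 = 24°C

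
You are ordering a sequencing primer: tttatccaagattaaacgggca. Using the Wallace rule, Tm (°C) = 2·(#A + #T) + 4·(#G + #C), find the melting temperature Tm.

60°C

Counting bases: T=6, C=4, G=4, A=8
AT pairs contribute 14, GC pairs contribute 8.
Tm = 2×14 + 4×8 = 60°C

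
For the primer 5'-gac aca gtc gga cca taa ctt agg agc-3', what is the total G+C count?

14

A=9, T=4, G=7, C=7
Total G or C: 7 + 7 = 14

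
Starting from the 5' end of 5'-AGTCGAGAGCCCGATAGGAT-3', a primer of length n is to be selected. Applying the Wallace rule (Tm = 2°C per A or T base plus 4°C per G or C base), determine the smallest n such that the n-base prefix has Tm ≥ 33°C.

n = 11

First 10 bases: AGTCGAGAGC → Tm = 32°C (< 33°C)
First 11 bases: AGTCGAGAGCC → Tm = 36°C (≥ 33°C)
Each additional base adds 2°C (A/T) or 4°C (G/C), so Tm is non-decreasing in n; n = 11 is the first length to reach 33°C.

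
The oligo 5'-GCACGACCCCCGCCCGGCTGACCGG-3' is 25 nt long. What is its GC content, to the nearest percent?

84%

A=3, C=13, G=8, T=1
G+C = 8 + 13 = 21 out of 25 bases
%GC = 21/25 × 100 = 84% ≈ 84%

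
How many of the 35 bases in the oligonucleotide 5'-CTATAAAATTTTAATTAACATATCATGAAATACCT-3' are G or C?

Scanning the sequence gives C=5, G=1, T=13, A=16.
G+C = 1 + 5 = 6

6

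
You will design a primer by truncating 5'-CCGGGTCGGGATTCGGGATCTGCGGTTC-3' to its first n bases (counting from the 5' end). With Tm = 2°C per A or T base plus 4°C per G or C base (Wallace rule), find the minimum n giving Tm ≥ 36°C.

First 9 bases: CCGGGTCGG → Tm = 34°C (< 36°C)
First 10 bases: CCGGGTCGGG → Tm = 38°C (≥ 36°C)
Since every base adds ≥2°C, Tm only increases with n, so the threshold is first crossed at n = 10.

n = 10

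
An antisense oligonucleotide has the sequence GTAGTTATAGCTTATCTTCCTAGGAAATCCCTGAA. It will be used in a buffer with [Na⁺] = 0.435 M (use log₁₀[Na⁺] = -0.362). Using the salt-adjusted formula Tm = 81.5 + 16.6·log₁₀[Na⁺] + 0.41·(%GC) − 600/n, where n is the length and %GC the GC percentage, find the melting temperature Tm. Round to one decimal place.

73.6°C

Length n = 35. Counting bases: A=10, C=7, T=12, G=6
G+C = 13, so %GC = 13/35 × 100 = 37.143%
Salt term: 16.6 × (-0.362) = -6.009
GC term: 0.41 × 37.143 = 15.229; length term: −600/35 = −17.143
Tm = 81.5 + (-6.009) + 15.229 − 17.143 = 73.577 → 73.6°C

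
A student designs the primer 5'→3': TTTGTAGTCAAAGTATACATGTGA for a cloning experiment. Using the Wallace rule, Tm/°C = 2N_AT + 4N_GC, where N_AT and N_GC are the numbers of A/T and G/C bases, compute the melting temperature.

62°C

Scanning the sequence gives C=2, T=9, G=5, A=8.
AT pairs contribute 17, GC pairs contribute 7.
Tm = 2×17 + 4×7 = 62°C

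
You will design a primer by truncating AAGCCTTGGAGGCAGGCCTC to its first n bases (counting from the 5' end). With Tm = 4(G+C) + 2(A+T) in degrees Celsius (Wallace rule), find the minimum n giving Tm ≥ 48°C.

First 14 bases: AAGCCTTGGAGGCA → Tm = 44°C (< 48°C)
First 15 bases: AAGCCTTGGAGGCAG → Tm = 48°C (≥ 48°C)
Each additional base adds 2°C (A/T) or 4°C (G/C), so Tm is non-decreasing in n; n = 15 is the first length to reach 48°C.

n = 15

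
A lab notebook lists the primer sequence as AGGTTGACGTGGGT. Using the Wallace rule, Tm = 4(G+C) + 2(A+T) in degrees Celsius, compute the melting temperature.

44°C

Scanning the sequence gives T=4, G=7, A=2, C=1.
A+T = 6, G+C = 8
Tm = 2(6) + 4(8) = 12 + 32 = 44°C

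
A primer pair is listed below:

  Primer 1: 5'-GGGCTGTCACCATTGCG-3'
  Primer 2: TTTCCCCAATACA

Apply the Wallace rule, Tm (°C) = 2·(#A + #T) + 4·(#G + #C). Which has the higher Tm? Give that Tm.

Primer 1: A+T=6, G+C=11 → Tm = 2(6)+4(11) = 56°C
Primer 2: A+T=8, G+C=5 → Tm = 2(8)+4(5) = 36°C
56°C vs 36°C → primer 1 is higher.

Primer 1, 56°C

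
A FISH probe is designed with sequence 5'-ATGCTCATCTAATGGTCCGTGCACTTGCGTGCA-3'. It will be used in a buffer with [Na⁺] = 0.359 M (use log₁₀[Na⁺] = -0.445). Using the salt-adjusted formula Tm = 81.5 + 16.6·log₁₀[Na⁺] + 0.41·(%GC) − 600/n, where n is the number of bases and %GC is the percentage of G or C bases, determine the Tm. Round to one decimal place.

Length n = 33. Counting bases: A=6, G=8, C=9, T=10
G+C = 17, so %GC = 17/33 × 100 = 51.515%
Salt term: 16.6 × (-0.445) = -7.387
GC term: 0.41 × 51.515 = 21.121; length term: −600/33 = −18.182
Tm = 81.5 + (-7.387) + 21.121 − 18.182 = 77.052 → 77.1°C

77.1°C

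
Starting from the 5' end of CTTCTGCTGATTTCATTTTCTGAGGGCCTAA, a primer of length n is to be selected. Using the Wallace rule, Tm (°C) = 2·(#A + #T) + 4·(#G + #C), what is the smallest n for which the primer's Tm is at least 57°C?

First 21 bases: CTTCTGCTGATTTCATTTTCT → Tm = 56°C (< 57°C)
First 22 bases: CTTCTGCTGATTTCATTTTCTG → Tm = 60°C (≥ 57°C)
Since every base adds ≥2°C, Tm only increases with n, so the threshold is first crossed at n = 22.

n = 22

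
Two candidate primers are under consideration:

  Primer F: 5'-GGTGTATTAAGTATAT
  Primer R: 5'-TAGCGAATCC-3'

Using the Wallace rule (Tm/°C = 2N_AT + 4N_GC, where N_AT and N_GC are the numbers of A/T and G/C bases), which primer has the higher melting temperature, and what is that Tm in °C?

Primer F: A+T=12, G+C=4 → Tm = 2(12)+4(4) = 40°C
Primer R: A+T=5, G+C=5 → Tm = 2(5)+4(5) = 30°C
40°C vs 30°C → primer F is higher.

Primer F, 40°C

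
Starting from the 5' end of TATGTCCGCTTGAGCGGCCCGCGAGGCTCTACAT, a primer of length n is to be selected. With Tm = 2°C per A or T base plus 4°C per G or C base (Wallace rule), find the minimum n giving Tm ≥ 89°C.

n = 27

First 26 bases: TATGTCCGCTTGAGCGGCCCGCGAGG → Tm = 88°C (< 89°C)
First 27 bases: TATGTCCGCTTGAGCGGCCCGCGAGGC → Tm = 92°C (≥ 89°C)
Each additional base adds 2°C (A/T) or 4°C (G/C), so Tm is non-decreasing in n; n = 27 is the first length to reach 89°C.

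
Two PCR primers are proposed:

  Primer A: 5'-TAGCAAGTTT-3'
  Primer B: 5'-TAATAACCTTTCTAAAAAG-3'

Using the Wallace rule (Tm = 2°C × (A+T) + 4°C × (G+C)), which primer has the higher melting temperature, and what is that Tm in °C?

Primer A: A+T=7, G+C=3 → Tm = 2(7)+4(3) = 26°C
Primer B: A+T=15, G+C=4 → Tm = 2(15)+4(4) = 46°C
26°C vs 46°C → primer B is higher.

Primer B, 46°C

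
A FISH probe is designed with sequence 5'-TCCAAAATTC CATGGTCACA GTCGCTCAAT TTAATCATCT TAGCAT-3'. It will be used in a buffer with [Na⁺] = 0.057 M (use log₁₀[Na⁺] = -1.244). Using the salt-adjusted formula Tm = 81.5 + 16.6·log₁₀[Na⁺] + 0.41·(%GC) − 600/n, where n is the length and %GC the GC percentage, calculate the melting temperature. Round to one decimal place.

63.0°C

Length n = 46. Scanning the sequence gives G=5, A=14, C=12, T=15.
G+C = 17, so %GC = 17/46 × 100 = 36.957%
Salt term: 16.6 × (-1.244) = -20.65
GC term: 0.41 × 36.957 = 15.152; length term: −600/46 = −13.043
Tm = 81.5 + (-20.65) + 15.152 − 13.043 = 62.959 → 63.0°C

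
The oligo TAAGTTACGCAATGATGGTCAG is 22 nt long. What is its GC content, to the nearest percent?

41%

Base counts: A=7, G=6, C=3, T=6
G+C = 6 + 3 = 9 out of 22 bases
%GC = 9/22 × 100 = 40.91% ≈ 41%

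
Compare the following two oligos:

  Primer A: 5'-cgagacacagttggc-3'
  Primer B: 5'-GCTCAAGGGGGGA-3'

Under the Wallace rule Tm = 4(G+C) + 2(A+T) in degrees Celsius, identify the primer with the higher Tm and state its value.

Primer A: A+T=6, G+C=9 → Tm = 2(6)+4(9) = 48°C
Primer B: A+T=4, G+C=9 → Tm = 2(4)+4(9) = 44°C
48°C vs 44°C → primer A is higher.

Primer A, 48°C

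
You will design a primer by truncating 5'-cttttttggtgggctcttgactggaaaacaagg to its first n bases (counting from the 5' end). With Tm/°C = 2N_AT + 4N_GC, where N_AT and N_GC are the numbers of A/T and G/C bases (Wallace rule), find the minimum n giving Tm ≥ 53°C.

n = 19

First 18 bases: CTTTTTTGGTGGGCTCTT → Tm = 52°C (< 53°C)
First 19 bases: CTTTTTTGGTGGGCTCTTG → Tm = 56°C (≥ 53°C)
Since every base adds ≥2°C, Tm only increases with n, so the threshold is first crossed at n = 19.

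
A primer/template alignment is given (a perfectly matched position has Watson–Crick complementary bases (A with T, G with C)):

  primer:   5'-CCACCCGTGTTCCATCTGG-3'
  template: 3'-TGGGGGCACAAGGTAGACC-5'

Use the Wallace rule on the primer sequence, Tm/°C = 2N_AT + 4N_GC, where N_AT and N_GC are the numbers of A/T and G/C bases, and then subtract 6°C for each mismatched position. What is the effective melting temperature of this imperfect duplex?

Primer base counts: A=2, T=5, G=4, C=8 → A+T=7, G+C=12
Perfect-match Tm = 2(7) + 4(12) = 14 + 48 = 62°C
Mismatches (positions where the bases are not complementary): 2 (at positions 1, 3)
Effective Tm = 62 − 2×6 = 62 − 12 = 50°C

50°C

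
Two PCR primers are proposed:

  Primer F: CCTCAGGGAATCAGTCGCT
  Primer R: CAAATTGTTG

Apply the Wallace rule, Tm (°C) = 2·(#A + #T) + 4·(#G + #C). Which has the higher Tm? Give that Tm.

Primer F: A+T=8, G+C=11 → Tm = 2(8)+4(11) = 60°C
Primer R: A+T=7, G+C=3 → Tm = 2(7)+4(3) = 26°C
60°C vs 26°C → primer F is higher.

Primer F, 60°C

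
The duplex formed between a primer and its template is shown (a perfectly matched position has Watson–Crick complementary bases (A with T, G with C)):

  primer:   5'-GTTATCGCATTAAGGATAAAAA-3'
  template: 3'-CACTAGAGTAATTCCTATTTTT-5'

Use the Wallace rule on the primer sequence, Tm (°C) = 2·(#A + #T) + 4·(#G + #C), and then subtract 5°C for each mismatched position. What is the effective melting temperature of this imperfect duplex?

46°C

Primer base counts: A=10, T=6, G=4, C=2 → A+T=16, G+C=6
Perfect-match Tm = 2(16) + 4(6) = 32 + 24 = 56°C
Mismatches (positions where the bases are not complementary): 2 (at positions 3, 7)
Effective Tm = 56 − 2×5 = 56 − 10 = 46°C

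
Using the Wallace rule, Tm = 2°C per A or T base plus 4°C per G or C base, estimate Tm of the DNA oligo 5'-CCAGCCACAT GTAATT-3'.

46°C

Scanning the sequence gives G=2, C=5, T=4, A=5.
So N_AT = 9 and N_GC = 7.
Tm = 4·7 + 2·9 = 28 + 18 = 46°C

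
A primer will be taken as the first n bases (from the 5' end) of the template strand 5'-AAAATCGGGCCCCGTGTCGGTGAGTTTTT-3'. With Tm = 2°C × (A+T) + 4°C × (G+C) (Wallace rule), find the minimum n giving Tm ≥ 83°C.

First 26 bases: AAAATCGGGCCCCGTGTCGGTGAGTT → Tm = 82°C (< 83°C)
First 27 bases: AAAATCGGGCCCCGTGTCGGTGAGTTT → Tm = 84°C (≥ 83°C)
Since every base adds ≥2°C, Tm only increases with n, so the threshold is first crossed at n = 27.

n = 27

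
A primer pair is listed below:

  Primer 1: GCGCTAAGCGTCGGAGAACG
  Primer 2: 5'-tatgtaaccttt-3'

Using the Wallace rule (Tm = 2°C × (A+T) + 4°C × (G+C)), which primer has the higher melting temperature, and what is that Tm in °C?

Primer 1: A+T=7, G+C=13 → Tm = 2(7)+4(13) = 66°C
Primer 2: A+T=9, G+C=3 → Tm = 2(9)+4(3) = 30°C
66°C vs 30°C → primer 1 is higher.

Primer 1, 66°C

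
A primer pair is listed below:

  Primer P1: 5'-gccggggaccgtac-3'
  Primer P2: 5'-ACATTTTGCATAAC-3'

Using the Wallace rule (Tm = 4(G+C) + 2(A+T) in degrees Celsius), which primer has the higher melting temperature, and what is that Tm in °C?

Primer P1: A+T=3, G+C=11 → Tm = 2(3)+4(11) = 50°C
Primer P2: A+T=10, G+C=4 → Tm = 2(10)+4(4) = 36°C
50°C vs 36°C → primer P1 is higher.

Primer P1, 50°C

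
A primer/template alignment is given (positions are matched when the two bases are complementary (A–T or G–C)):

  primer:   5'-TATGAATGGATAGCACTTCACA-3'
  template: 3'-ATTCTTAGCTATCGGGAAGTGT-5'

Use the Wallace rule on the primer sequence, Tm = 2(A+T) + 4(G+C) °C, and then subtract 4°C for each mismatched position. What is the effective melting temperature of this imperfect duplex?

48°C

Primer base counts: A=8, T=6, G=4, C=4 → A+T=14, G+C=8
Perfect-match Tm = 2(14) + 4(8) = 28 + 32 = 60°C
Mismatches (positions where the bases are not complementary): 3 (at positions 3, 8, 15)
Effective Tm = 60 − 3×4 = 60 − 12 = 48°C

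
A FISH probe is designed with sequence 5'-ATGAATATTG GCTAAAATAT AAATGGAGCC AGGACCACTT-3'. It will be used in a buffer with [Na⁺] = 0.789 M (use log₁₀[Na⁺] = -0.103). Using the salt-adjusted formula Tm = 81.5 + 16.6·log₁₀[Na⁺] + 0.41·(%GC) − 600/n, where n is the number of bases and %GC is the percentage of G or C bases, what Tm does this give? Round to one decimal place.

Length n = 40. Scanning the sequence gives A=16, C=6, G=8, T=10.
G+C = 14, so %GC = 14/40 × 100 = 35%
Salt term: 16.6 × (-0.103) = -1.71
GC term: 0.41 × 35 = 14.35; length term: −600/40 = −15
Tm = 81.5 + (-1.71) + 14.35 − 15 = 79.14 → 79.1°C

79.1°C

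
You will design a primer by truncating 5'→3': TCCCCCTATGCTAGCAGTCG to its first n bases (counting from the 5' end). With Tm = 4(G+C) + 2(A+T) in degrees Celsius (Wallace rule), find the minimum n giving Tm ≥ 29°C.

First 9 bases: TCCCCCTAT → Tm = 28°C (< 29°C)
First 10 bases: TCCCCCTATG → Tm = 32°C (≥ 29°C)
Since every base adds ≥2°C, Tm only increases with n, so the threshold is first crossed at n = 10.

n = 10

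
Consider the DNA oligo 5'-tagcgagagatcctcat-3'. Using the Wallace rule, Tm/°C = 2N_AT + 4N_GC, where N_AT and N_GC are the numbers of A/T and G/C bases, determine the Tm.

50°C

G=4, A=5, T=4, C=4
AT pairs contribute 9, GC pairs contribute 8.
Tm = 2(9) + 4(8) = 18 + 32 = 50°C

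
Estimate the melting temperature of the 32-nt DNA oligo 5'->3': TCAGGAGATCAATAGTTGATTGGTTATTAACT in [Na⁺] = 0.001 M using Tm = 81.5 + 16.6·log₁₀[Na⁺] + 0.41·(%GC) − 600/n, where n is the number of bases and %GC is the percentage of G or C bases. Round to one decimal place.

Length n = 32. Counting bases: G=7, C=3, A=10, T=12
G+C = 10, so %GC = 10/32 × 100 = 31.25%
Salt term: 16.6 × (-3) = -49.8
GC term: 0.41 × 31.25 = 12.812; length term: −600/32 = −18.75
Tm = 81.5 + (-49.8) + 12.812 − 18.75 = 25.762 → 25.8°C

25.8°C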